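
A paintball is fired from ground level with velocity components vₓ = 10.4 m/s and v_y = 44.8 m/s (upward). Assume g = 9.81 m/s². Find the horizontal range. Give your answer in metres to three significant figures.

Time aloft: T = 2 v_y0 / g = 2 × 44.80 / 9.81 = 9.134 s.
Horizontal distance R = vₓ T = 10.40 × 9.134 = 94.99 m.

95.0 m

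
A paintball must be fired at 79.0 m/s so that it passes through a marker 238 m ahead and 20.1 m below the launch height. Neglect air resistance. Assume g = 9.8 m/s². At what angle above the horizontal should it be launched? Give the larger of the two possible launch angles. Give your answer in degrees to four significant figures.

Trajectory: y = x tanθ − g x² (1 + tan²θ)/(2v₀²). With x = 238, y = −20.1, v₀ = 79.0, g = 9.80:
44.47 tan²θ − 238 tanθ + (24.37) = 0.
tanθ = [238 ± √(238² − 4 × 44.47 × (24.37))] / (2 × 44.47) = (238 ± 228.7) / 88.95, giving tanθ = 0.1044 or 5.247.
θ = 5.963° or 79.21°; the larger is 79.21°.

79.21°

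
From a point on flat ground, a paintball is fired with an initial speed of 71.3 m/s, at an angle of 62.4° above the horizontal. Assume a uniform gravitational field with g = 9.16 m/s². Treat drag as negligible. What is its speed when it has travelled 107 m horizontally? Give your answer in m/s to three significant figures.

Horizontal component vₓ = 71.30 cos 62.4° = 33.03 m/s; vertical v_y0 = 71.30 sin 62.4° = 63.19 m/s.
Time to reach x = 107 m: t = x/vₓ = 107/33.03 = 3.239 s.
Vertical velocity there: v_y = v_y0 − g t = 63.19 − 9.16 × 3.239 = 33.52 m/s.
Speed: √(vₓ² + v_y²) = √(33.03² + 33.52²) = 47.06 m/s.

47.1 m/s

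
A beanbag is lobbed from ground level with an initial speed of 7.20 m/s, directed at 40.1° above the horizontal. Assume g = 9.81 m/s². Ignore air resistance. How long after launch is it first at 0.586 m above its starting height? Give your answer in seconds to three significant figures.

0.150 s

vₓ = 7.200 cos 40.1° = 5.507 m/s; v_y0 = 7.200 sin 40.1° = 4.638 m/s.
Require v_y0 t − ½ g t² = 0.586, i.e. 4.905 t² − 4.638 t + 0.586 = 0.
Quadratic formula: t = (4.638 ± √10.011) / 9.81 = (4.638 ± 3.164) / 9.81 → t = 0.1502 s or 0.7953 s.
The first (ascending) time is 0.1502 s.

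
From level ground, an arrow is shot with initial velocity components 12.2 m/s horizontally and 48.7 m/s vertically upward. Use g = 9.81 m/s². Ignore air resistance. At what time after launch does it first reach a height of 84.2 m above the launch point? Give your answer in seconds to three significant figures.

2.23 s

Require v_y0 t − ½ g t² = 84.2, i.e. 4.905 t² − 48.70 t + 84.2 = 0.
Quadratic formula: t = (48.70 ± √719.69) / 9.81 = (48.70 ± 26.83) / 9.81 → t = 2.230 s or 7.699 s.
The first (ascending) time is 2.230 s.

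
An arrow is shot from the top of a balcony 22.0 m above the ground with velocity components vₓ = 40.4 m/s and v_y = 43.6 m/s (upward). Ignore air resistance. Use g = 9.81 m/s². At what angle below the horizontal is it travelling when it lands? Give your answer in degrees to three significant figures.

Vertical motion (up positive, ground at y = 0): 4.905 t² − (43.60) t − 22.0 = 0, so t = (43.60 + √(43.60² + 2·9.81·22.0)) / 9.81 = (43.60 + 48.30) / 9.81 = 9.368 s.
At impact: v_y = v_y0 − g t = −48.30 m/s; vₓ = 40.40 m/s.
Angle below horizontal: arctan(|v_y|/vₓ) = arctan(48.30/40.40) = 50.09°.

50.1°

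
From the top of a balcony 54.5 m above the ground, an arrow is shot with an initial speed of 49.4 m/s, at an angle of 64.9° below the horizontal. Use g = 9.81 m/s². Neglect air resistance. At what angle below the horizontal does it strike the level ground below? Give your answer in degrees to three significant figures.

Horizontal component vₓ = 49.40 cos 64.9° = 20.96 m/s; vertical v_y0 = −44.74 m/s (downward).
Vertical motion (up positive, ground at y = 0): 4.905 t² − (−44.74) t − 54.5 = 0, so t = (−44.74 + √(44.74² + 2·9.81·54.5)) / 9.81 = (−44.74 + 55.41) / 9.81 = 1.088 s.
At impact: v_y = v_y0 − g t = −55.41 m/s; vₓ = 20.96 m/s.
Angle below horizontal: arctan(|v_y|/vₓ) = arctan(55.41/20.96) = 69.28°.

69.3°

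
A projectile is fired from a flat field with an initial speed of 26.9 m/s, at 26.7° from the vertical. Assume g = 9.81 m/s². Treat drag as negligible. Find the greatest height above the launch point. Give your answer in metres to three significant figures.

29.4 m

Horizontal component vₓ = 26.90 sin 26.7° = 12.09 m/s; vertical v_y0 = 26.90 cos 26.7° = 24.03 m/s.
At the apex v_y = 0, so H = v_y0²/(2g) = 24.03²/19.62 = 29.44 m.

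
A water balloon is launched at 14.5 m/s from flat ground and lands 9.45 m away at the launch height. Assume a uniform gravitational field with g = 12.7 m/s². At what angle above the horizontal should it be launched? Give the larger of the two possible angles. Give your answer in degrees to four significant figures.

Level-ground range R = v₀² sin(2θ)/g ⇒ sin(2θ) = gR/v₀² = 12.7 × 9.45 / 14.5² = 0.5708.
2θ = 34.81° or 180° − 34.81° = 145.2°, so θ = 17.40° or 72.60°.
The larger angle is 72.60°.

72.60°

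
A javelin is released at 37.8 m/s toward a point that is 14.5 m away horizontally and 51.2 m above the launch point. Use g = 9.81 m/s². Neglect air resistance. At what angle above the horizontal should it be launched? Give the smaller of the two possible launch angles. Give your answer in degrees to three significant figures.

Trajectory: y = x tanθ − g x² (1 + tan²θ)/(2v₀²). With x = 14.5, y = 51.2, v₀ = 37.8, g = 9.81:
0.7218 tan²θ − 14.5 tanθ + (51.92) = 0.
tanθ = [14.5 ± √(14.5² − 4 × 0.7218 × (51.92))] / (2 × 0.7218) = (14.5 ± 7.769) / 1.444, giving tanθ = 4.663 or 15.43.
θ = 77.90° or 86.29°; the smaller is 77.90°.

77.9°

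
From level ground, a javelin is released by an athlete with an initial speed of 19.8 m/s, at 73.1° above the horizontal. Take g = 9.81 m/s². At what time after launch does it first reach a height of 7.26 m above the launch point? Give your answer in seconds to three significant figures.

0.431 s

Components: vₓ = 19.80 cos 73.1° = 5.756 m/s, v_y0 = 19.80 sin 73.1° = 18.94 m/s.
Set y = v_y0 t − ½ g t² = 7.26: 4.905 t² − 18.94 t + 7.26 = 0.
t = [18.94 ± √(18.94² − 2·9.81·7.26)] / 9.81 = (18.94 ± 14.71) / 9.81, so t = 0.4314 s or t = 3.431 s.
The first (ascending) time is 0.4314 s.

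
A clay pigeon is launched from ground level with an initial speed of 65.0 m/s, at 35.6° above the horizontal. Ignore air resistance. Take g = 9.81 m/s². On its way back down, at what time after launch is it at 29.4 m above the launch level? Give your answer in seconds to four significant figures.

Horizontal component vₓ = 65.00 cos 35.6° = 52.85 m/s; vertical v_y0 = 65.00 sin 35.6° = 37.84 m/s.
Height y(t) = 37.84 t − 4.905 t² = 29.4 gives 4.905 t² − 37.84 t + 29.4 = 0.
Quadratic formula: t = (37.84 ± √854.89) / 9.81 = (37.84 ± 29.24) / 9.81 → t = 0.8766 s or 6.838 s.
The descending-branch root is 6.838 s.

6.838 s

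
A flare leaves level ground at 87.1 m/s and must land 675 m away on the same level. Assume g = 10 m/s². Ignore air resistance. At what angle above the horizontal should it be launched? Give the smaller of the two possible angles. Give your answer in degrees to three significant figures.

31.4°

R = v₀² sin 2θ / g gives sin 2θ = gR/v₀² = 10.0·675/87.1² = 0.8897.
2θ = 62.84° or 180° − 62.84° = 117.2°, so θ = 31.42° or 58.58°.
The smaller angle is 31.42°.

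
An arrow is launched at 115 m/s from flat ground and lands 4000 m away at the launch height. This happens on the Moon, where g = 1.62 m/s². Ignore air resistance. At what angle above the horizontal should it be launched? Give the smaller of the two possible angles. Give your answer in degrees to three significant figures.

Level-ground range R = v₀² sin(2θ)/g ⇒ sin(2θ) = gR/v₀² = 1.62 × 4000 / 115² = 0.4900.
2θ = 29.34° or 180° − 29.34° = 150.7°, so θ = 14.67° or 75.33°.
The smaller angle is 14.67°.

14.7°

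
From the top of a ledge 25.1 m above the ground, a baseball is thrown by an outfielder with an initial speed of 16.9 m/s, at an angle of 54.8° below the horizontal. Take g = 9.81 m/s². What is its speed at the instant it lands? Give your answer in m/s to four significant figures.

27.89 m/s

Resolve: vₓ = 16.90 cos 54.8° = 9.742 m/s and v_y0 = −13.81 m/s (downward).
The projectile lands when y = 25.1 + (−13.81) t − ½·9.81·t² = 0. Positive root: t = (−13.81 + √(13.81² + 2·9.81·25.1)) / 9.81 = (−13.81 + 26.14) / 9.81 = 1.257 s.
Vertical velocity at impact: v_y = v_y0 − g t = −13.81 − 9.81 × 1.257 = −26.14 m/s.
Speed: |v| = √(vₓ² + v_y²) = √(9.742² + 26.14²) = 27.89 m/s.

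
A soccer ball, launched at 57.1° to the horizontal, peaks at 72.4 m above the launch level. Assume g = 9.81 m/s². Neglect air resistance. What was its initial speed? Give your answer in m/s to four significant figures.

44.89 m/s

At the peak v_y = 0, so v_y0 = √(2gH) = √(2 × 9.81 × 72.4) = 37.69 m/s.
v_y0 = v₀ sin θ ⇒ v₀ = 37.69 / sin 57.1° = 44.89 m/s.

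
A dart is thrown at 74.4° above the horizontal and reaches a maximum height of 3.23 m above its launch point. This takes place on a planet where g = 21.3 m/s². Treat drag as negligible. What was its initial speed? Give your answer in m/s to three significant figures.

12.2 m/s

At the peak v_y = 0, so v_y0 = √(2gH) = √(2 × 21.3 × 3.23) = 11.73 m/s.
v_y0 = v₀ sin θ ⇒ v₀ = 11.73 / sin 74.4° = 12.18 m/s.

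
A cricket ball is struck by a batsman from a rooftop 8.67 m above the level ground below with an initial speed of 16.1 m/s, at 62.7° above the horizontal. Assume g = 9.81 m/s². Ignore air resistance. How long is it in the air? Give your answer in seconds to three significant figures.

Resolve: vₓ = 16.10 cos 62.7° = 7.384 m/s and v_y0 = 16.10 sin 62.7° = 14.31 m/s.
Vertical motion (up positive, ground at y = 0): 4.905 t² − (14.31) t − 8.67 = 0, so t = (14.31 + √(14.31² + 2·9.81·8.67)) / 9.81 = (14.31 + 19.36) / 9.81 = 3.432 s.

3.43 s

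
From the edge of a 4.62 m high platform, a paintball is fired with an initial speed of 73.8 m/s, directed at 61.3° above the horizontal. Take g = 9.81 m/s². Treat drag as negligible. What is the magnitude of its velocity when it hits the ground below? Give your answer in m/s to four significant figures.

Components: vₓ = 73.80 cos 61.3° = 35.44 m/s, v_y0 = 73.80 sin 61.3° = 64.73 m/s.
The projectile lands when y = 4.62 + (64.73) t − ½·9.81·t² = 0. Positive root: t = (64.73 + √(64.73² + 2·9.81·4.62)) / 9.81 = (64.73 + 65.43) / 9.81 = 13.27 s.
Vertical velocity at impact: v_y = v_y0 − g t = 64.73 − 9.81 × 13.27 = −65.43 m/s.
Speed: |v| = √(vₓ² + v_y²) = √(35.44² + 65.43²) = 74.41 m/s.

74.41 m/s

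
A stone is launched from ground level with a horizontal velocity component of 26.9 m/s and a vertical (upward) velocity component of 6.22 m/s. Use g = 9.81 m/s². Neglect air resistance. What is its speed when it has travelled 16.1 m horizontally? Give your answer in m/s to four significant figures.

26.90 m/s

Time to reach x = 16.1 m: t = x/vₓ = 16.1/26.90 = 0.5985 s.
Vertical velocity there: v_y = v_y0 − g t = 6.220 − 9.81 × 0.5985 = 0.3486 m/s.
Speed: √(vₓ² + v_y²) = √(26.90² + 0.3486²) = 26.90 m/s.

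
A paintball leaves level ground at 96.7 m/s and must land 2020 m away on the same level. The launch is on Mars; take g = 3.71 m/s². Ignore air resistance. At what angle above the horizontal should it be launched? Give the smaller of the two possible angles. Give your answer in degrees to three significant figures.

26.6°

From R = (v₀²/g) sin 2θ: sin 2θ = 3.71 × 2020 / 9350.9 = 0.8014.
2θ = 53.27° or 180° − 53.27° = 126.7°, so θ = 26.63° or 63.37°.
The smaller angle is 26.63°.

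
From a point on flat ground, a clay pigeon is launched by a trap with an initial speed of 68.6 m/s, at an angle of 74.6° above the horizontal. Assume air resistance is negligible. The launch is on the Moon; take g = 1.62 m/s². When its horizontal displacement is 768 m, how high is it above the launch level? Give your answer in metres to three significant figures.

1350 m

Components: vₓ = 68.60 cos 74.6° = 18.22 m/s, v_y0 = 68.60 sin 74.6° = 66.14 m/s.
x = vₓ t ⇒ t = 768/18.22 = 42.16 s.
Height: y = v_y0 t − ½ g t² = 66.14 × 42.16 − 0.8100 × 42.16² = 2788 − 1440 = 1349 m.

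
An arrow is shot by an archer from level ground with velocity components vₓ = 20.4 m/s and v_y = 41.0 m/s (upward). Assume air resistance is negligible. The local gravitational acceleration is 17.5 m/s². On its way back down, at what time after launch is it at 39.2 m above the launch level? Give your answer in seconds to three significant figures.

3.35 s

Require v_y0 t − ½ g t² = 39.2, i.e. 8.750 t² − 41.00 t + 39.2 = 0.
Quadratic formula: t = (41.00 ± √309.00) / 17.5 = (41.00 ± 17.58) / 17.5 → t = 1.338 s or 3.347 s.
The descending-branch root is 3.347 s.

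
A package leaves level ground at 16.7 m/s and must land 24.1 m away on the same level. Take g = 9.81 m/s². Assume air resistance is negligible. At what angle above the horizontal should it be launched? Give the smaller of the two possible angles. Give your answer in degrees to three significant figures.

Level-ground range R = v₀² sin(2θ)/g ⇒ sin(2θ) = gR/v₀² = 9.81 × 24.1 / 16.7² = 0.8477.
2θ = 57.96° or 180° − 57.96° = 122.0°, so θ = 28.98° or 61.02°.
The smaller angle is 28.98°.

29.0°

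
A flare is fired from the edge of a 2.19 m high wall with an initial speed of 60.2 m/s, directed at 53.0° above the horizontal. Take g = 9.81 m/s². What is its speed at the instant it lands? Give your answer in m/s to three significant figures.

60.6 m/s

Components: vₓ = 60.20 cos 53.0° = 36.23 m/s, v_y0 = 60.20 sin 53.0° = 48.08 m/s.
With up positive and y = 0 at the ground: y(t) = 2.19 + (48.08) t − 4.905 t². Setting y = 0 and taking the positive root: t = [48.08 + √(48.08² + 2·9.81·2.19)] / 9.81 = (48.08 + 48.52) / 9.81 = 9.847 s.
Vertical velocity at impact: v_y = v_y0 − g t = 48.08 − 9.81 × 9.847 = −48.52 m/s.
Speed: |v| = √(vₓ² + v_y²) = √(36.23² + 48.52²) = 60.56 m/s.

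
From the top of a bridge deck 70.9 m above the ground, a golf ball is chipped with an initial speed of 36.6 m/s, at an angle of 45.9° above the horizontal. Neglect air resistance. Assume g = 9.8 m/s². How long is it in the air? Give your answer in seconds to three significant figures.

vₓ = 36.60 cos 45.9° = 25.47 m/s; v_y0 = 36.60 sin 45.9° = 26.28 m/s.
With up positive and y = 0 at the ground: y(t) = 70.9 + (26.28) t − 4.900 t². Setting y = 0 and taking the positive root: t = [26.28 + √(26.28² + 2·9.80·70.9)] / 9.80 = (26.28 + 45.61) / 9.80 = 7.336 s.

7.34 s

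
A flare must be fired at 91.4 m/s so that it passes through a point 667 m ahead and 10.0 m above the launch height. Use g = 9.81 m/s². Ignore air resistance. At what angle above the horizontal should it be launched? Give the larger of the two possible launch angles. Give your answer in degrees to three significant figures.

Trajectory: y = x tanθ − g x² (1 + tan²θ)/(2v₀²). With x = 667, y = 10.0, v₀ = 91.4, g = 9.81:
261.2 tan²θ − 667 tanθ + (271.2) = 0.
tanθ = [667 ± √(667² − 4 × 261.2 × (271.2))] / (2 × 261.2) = (667 ± 401.9) / 522.4, giving tanθ = 0.5075 or 2.046.
θ = 26.91° or 63.95°; the larger is 63.95°.

64.0°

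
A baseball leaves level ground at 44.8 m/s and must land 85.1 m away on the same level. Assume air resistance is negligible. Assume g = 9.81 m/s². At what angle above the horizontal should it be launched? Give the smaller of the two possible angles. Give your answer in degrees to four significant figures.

R = v₀² sin 2θ / g gives sin 2θ = gR/v₀² = 9.81·85.1/44.8² = 0.4160.
2θ = 24.58° or 180° − 24.58° = 155.4°, so θ = 12.29° or 77.71°.
The smaller angle is 12.29°.

12.29°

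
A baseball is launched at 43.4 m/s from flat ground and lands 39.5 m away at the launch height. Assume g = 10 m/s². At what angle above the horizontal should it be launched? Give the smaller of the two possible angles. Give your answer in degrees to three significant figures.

6.05°

Level-ground range R = v₀² sin(2θ)/g ⇒ sin(2θ) = gR/v₀² = 10.0 × 39.5 / 43.4² = 0.2097.
2θ = 12.11° or 180° − 12.11° = 167.9°, so θ = 6.053° or 83.95°.
The smaller angle is 6.053°.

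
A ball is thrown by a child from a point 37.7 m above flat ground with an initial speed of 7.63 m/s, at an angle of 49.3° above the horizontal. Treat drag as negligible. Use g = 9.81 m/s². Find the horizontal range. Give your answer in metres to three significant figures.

Horizontal component vₓ = 7.630 cos 49.3° = 4.976 m/s; vertical v_y0 = 7.630 sin 49.3° = 5.785 m/s.
With up positive and y = 0 at the ground: y(t) = 37.7 + (5.785) t − 4.905 t². Setting y = 0 and taking the positive root: t = [5.785 + √(5.785² + 2·9.81·37.7)] / 9.81 = (5.785 + 27.81) / 9.81 = 3.424 s.
Horizontal distance: R = vₓ t = 4.976 × 3.424 = 17.04 m.

17.0 m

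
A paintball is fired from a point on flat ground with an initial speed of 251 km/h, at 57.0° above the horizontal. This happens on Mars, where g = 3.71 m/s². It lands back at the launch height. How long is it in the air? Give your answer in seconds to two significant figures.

32 s

Convert: 251 km/h = 251/3.6 = 69.72 m/s.
Resolve: vₓ = 69.72 cos 57.0° = 37.97 m/s and v_y0 = 69.72 sin 57.0° = 58.47 m/s.
Landing at launch height ⇒ T = 2 v_y0 / g = 2 × 58.47 / 3.71 = 31.52 s.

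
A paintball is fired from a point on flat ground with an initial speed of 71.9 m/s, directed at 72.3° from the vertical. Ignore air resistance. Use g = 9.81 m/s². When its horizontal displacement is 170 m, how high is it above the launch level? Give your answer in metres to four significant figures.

24.04 m

Horizontal component vₓ = 71.90 sin 72.3° = 68.50 m/s; vertical v_y0 = 71.90 cos 72.3° = 21.86 m/s.
Time to reach x = 170 m: t = x/vₓ = 170/68.50 = 2.482 s.
Height: y = v_y0 t − ½ g t² = 21.86 × 2.482 − 4.905 × 2.482² = 54.25 − 30.21 = 24.04 m.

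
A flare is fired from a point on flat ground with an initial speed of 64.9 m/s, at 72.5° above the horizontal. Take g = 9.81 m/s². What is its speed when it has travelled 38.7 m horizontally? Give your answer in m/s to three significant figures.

46.7 m/s

Resolve: vₓ = 64.90 cos 72.5° = 19.52 m/s and v_y0 = 64.90 sin 72.5° = 61.90 m/s.
At x = 38.7 m, t = x/vₓ = 38.7/19.52 = 1.983 s.
Vertical velocity there: v_y = v_y0 − g t = 61.90 − 9.81 × 1.983 = 42.44 m/s.
Speed: √(vₓ² + v_y²) = √(19.52² + 42.44²) = 46.71 m/s.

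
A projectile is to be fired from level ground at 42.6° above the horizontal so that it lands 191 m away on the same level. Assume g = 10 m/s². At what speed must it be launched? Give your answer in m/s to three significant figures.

43.8 m/s

On level ground R = v₀² sin 2θ / g ⇒ v₀ = √(gR / sin 2θ).
v₀ = √(10.0 × 191 / sin 85.20°) = √(1910 / 0.9965) = √1916.7 = 43.78 m/s.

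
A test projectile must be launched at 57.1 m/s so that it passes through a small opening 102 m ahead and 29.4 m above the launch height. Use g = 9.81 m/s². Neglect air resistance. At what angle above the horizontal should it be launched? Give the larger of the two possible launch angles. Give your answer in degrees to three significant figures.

Trajectory: y = x tanθ − g x² (1 + tan²θ)/(2v₀²). With x = 102, y = 29.4, v₀ = 57.1, g = 9.81:
15.65 tan²θ − 102 tanθ + (45.05) = 0.
tanθ = [102 ± √(102² − 4 × 15.65 × (45.05))] / (2 × 15.65) = (102 ± 87.08) / 31.30, giving tanθ = 0.4765 or 6.040.
θ = 25.48° or 80.60°; the larger is 80.60°.

80.6°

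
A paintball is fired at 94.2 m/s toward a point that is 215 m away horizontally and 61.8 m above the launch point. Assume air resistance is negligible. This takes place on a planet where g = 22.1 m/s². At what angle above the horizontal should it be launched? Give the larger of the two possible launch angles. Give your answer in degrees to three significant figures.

Trajectory: y = x tanθ − g x² (1 + tan²θ)/(2v₀²). With x = 215, y = 61.8, v₀ = 94.2, g = 22.1:
57.56 tan²θ − 215 tanθ + (119.4) = 0.
tanθ = [215 ± √(215² − 4 × 57.56 × (119.4))] / (2 × 57.56) = (215 ± 136.9) / 115.1, giving tanθ = 0.6784 or 3.057.
θ = 34.15° or 71.88°; the larger is 71.88°.

71.9°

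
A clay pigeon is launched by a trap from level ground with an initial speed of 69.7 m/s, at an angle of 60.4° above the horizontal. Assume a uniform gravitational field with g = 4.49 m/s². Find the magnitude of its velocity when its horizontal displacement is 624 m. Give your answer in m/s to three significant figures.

vₓ = 69.70 cos 60.4° = 34.43 m/s; v_y0 = 69.70 sin 60.4° = 60.60 m/s.
At x = 624 m, t = x/vₓ = 624/34.43 = 18.12 s.
Vertical velocity there: v_y = v_y0 − g t = 60.60 − 4.49 × 18.12 = −20.78 m/s.
Speed: √(vₓ² + v_y²) = √(34.43² + 20.78²) = 40.21 m/s.

40.2 m/s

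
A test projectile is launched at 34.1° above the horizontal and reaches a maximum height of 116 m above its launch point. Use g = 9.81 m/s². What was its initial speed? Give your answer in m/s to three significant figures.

At the peak v_y = 0, so v_y0 = √(2gH) = √(2 × 9.81 × 116) = 47.71 m/s.
v_y0 = v₀ sin θ ⇒ v₀ = 47.71 / sin 34.1° = 85.09 m/s.

85.1 m/s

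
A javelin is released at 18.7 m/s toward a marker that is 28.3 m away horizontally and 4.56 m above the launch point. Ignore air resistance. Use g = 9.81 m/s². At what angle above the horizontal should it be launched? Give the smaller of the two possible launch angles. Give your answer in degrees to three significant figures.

Trajectory: y = x tanθ − g x² (1 + tan²θ)/(2v₀²). With x = 28.3, y = 4.56, v₀ = 18.7, g = 9.81:
11.23 tan²θ − 28.3 tanθ + (15.79) = 0.
tanθ = [28.3 ± √(28.3² − 4 × 11.23 × (15.79))] / (2 × 11.23) = (28.3 ± 9.549) / 22.47, giving tanθ = 0.8346 or 1.685.
θ = 39.85° or 59.31°; the smaller is 39.85°.

39.8°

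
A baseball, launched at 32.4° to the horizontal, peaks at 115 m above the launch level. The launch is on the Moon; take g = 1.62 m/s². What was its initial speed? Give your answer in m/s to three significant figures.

36.0 m/s

At the peak v_y = 0, so v_y0 = √(2gH) = √(2 × 1.62 × 115) = 19.30 m/s.
v_y0 = v₀ sin θ ⇒ v₀ = 19.30 / sin 32.4° = 36.02 m/s.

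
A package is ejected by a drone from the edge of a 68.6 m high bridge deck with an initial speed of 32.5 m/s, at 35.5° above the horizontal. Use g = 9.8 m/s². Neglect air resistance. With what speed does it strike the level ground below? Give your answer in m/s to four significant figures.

49.00 m/s

Horizontal component vₓ = 32.50 cos 35.5° = 26.46 m/s; vertical v_y0 = 32.50 sin 35.5° = 18.87 m/s.
The projectile lands when y = 68.6 + (18.87) t − ½·9.80·t² = 0. Positive root: t = (18.87 + √(18.87² + 2·9.80·68.6)) / 9.80 = (18.87 + 41.24) / 9.80 = 6.134 s.
Vertical velocity at impact: v_y = v_y0 − g t = 18.87 − 9.80 × 6.134 = −41.24 m/s.
Speed: |v| = √(vₓ² + v_y²) = √(26.46² + 41.24²) = 49.00 m/s.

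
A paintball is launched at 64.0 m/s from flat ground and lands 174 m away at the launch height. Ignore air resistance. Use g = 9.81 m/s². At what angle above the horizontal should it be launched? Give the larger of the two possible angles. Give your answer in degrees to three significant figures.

77.7°

R = v₀² sin 2θ / g gives sin 2θ = gR/v₀² = 9.81·174/64.0² = 0.4167.
2θ = 24.63° or 180° − 24.63° = 155.4°, so θ = 12.31° or 77.69°.
The larger angle is 77.69°.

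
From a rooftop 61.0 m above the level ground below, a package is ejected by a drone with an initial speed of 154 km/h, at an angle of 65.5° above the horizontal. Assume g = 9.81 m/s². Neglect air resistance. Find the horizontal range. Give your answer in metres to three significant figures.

165 m

Convert: 154 km/h = 154/3.6 = 42.78 m/s.
Horizontal component vₓ = 42.78 cos 65.5° = 17.74 m/s; vertical v_y0 = 42.78 sin 65.5° = 38.93 m/s.
With up positive and y = 0 at the ground: y(t) = 61.0 + (38.93) t − 4.905 t². Setting y = 0 and taking the positive root: t = [38.93 + √(38.93² + 2·9.81·61.0)] / 9.81 = (38.93 + 52.08) / 9.81 = 9.277 s.
Horizontal distance: R = vₓ t = 17.74 × 9.277 = 164.6 m.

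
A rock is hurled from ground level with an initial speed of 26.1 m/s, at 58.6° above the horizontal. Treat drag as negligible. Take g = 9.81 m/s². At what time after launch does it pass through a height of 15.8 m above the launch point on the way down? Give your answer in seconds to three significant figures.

Horizontal component vₓ = 26.10 cos 58.6° = 13.60 m/s; vertical v_y0 = 26.10 sin 58.6° = 22.28 m/s.
Set y = v_y0 t − ½ g t² = 15.8: 4.905 t² − 22.28 t + 15.8 = 0.
Quadratic formula: t = (22.28 ± √186.30) / 9.81 = (22.28 ± 13.65) / 9.81 → t = 0.8796 s or 3.662 s.
The descending-branch root is 3.662 s.

3.66 s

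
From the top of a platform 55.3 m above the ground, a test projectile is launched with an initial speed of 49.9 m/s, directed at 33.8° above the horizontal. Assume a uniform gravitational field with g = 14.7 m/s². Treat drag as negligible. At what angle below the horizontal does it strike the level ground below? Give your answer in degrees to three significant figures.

49.7°

Horizontal component vₓ = 49.90 cos 33.8° = 41.47 m/s; vertical v_y0 = 49.90 sin 33.8° = 27.76 m/s.
Vertical motion (up positive, ground at y = 0): 7.350 t² − (27.76) t − 55.3 = 0, so t = (27.76 + √(27.76² + 2·14.7·55.3)) / 14.7 = (27.76 + 48.95) / 14.7 = 5.219 s.
At impact: v_y = v_y0 − g t = −48.95 m/s; vₓ = 41.47 m/s.
Angle below horizontal: arctan(|v_y|/vₓ) = arctan(48.95/41.47) = 49.73°.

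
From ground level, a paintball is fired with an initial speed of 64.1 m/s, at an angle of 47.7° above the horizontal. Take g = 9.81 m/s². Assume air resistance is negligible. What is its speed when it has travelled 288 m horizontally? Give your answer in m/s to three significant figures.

46.8 m/s

vₓ = 64.10 cos 47.7° = 43.14 m/s; v_y0 = 64.10 sin 47.7° = 47.41 m/s.
x = vₓ t ⇒ t = 288/43.14 = 6.676 s.
Vertical velocity there: v_y = v_y0 − g t = 47.41 − 9.81 × 6.676 = −18.08 m/s.
Speed: √(vₓ² + v_y²) = √(43.14² + 18.08²) = 46.78 m/s.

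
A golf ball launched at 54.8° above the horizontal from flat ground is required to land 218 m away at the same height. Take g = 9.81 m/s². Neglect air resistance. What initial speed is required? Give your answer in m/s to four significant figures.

From R = (v₀² / g) sin 2θ: v₀ = √(gR / sin 2θ).
v₀ = √(9.81 × 218 / sin 109.6°) = √(2139 / 0.9421) = √2270.1 = 47.65 m/s.

47.65 m/s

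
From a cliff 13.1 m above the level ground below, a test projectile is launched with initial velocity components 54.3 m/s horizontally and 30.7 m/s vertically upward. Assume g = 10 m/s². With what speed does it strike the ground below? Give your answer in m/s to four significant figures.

With up positive and y = 0 at the ground: y(t) = 13.1 + (30.70) t − 5.000 t². Setting y = 0 and taking the positive root: t = [30.70 + √(30.70² + 2·10.0·13.1)] / 10.0 = (30.70 + 34.71) / 10.0 = 6.541 s.
Vertical velocity at impact: v_y = v_y0 − g t = 30.70 − 10.0 × 6.541 = −34.71 m/s.
Speed: |v| = √(vₓ² + v_y²) = √(54.30² + 34.71²) = 64.44 m/s.

64.44 m/s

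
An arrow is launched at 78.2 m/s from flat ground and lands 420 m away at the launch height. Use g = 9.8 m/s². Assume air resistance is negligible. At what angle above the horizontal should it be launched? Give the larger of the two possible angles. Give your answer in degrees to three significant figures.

From R = (v₀²/g) sin 2θ: sin 2θ = 9.80 × 420 / 6115.2 = 0.6731.
2θ = 42.30° or 180° − 42.30° = 137.7°, so θ = 21.15° or 68.85°.
The larger angle is 68.85°.

68.8°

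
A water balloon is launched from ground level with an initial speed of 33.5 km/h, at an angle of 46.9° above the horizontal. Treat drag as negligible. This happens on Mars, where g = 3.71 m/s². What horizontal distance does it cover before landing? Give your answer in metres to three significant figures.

23.3 m

Convert: 33.5 km/h = 33.5/3.6 = 9.306 m/s.
Horizontal component vₓ = 9.306 cos 46.9° = 6.358 m/s; vertical v_y0 = 9.306 sin 46.9° = 6.795 m/s.
Flight time T = 2 v_y0 / g = 3.663 s.
Horizontal distance R = vₓ T = 6.358 × 3.663 = 23.29 m.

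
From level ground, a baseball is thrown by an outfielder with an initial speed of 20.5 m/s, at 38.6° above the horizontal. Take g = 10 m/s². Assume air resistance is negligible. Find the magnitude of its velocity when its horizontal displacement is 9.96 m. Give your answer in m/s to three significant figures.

17.3 m/s

vₓ = 20.50 cos 38.6° = 16.02 m/s; v_y0 = 20.50 sin 38.6° = 12.79 m/s.
x = vₓ t ⇒ t = 9.96/16.02 = 0.6217 s.
Vertical velocity there: v_y = v_y0 − g t = 12.79 − 10.0 × 0.6217 = 6.573 m/s.
Speed: √(vₓ² + v_y²) = √(16.02² + 6.573²) = 17.32 m/s.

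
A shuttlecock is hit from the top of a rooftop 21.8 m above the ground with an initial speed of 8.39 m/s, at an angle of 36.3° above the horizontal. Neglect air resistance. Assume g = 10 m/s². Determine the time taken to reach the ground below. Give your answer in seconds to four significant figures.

2.643 s

Horizontal component vₓ = 8.390 cos 36.3° = 6.762 m/s; vertical v_y0 = 8.390 sin 36.3° = 4.967 m/s.
The projectile lands when y = 21.8 + (4.967) t − ½·10.0·t² = 0. Positive root: t = (4.967 + √(4.967² + 2·10.0·21.8)) / 10.0 = (4.967 + 21.46) / 10.0 = 2.643 s.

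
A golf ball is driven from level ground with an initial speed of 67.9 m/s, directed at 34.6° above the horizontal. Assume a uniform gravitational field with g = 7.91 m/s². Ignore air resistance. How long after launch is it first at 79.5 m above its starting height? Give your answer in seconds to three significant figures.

2.96 s

Horizontal component vₓ = 67.90 cos 34.6° = 55.89 m/s; vertical v_y0 = 67.90 sin 34.6° = 38.56 m/s.
Height y(t) = 38.56 t − 3.955 t² = 79.5 gives 3.955 t² − 38.56 t + 79.5 = 0.
t = [38.56 ± √(38.56² − 2·7.91·79.5)] / 7.91 = (38.56 ± 15.13) / 7.91, so t = 2.962 s or t = 6.787 s.
The first (ascending) time is 2.962 s.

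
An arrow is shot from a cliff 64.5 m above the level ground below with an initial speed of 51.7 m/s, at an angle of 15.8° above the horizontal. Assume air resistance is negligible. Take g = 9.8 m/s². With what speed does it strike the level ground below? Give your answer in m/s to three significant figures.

62.7 m/s

Components: vₓ = 51.70 cos 15.8° = 49.75 m/s, v_y0 = 51.70 sin 15.8° = 14.08 m/s.
Vertical motion (up positive, ground at y = 0): 4.900 t² − (14.08) t − 64.5 = 0, so t = (14.08 + √(14.08² + 2·9.80·64.5)) / 9.80 = (14.08 + 38.24) / 9.80 = 5.339 s.
Vertical velocity at impact: v_y = v_y0 − g t = 14.08 − 9.80 × 5.339 = −38.24 m/s.
Speed: |v| = √(vₓ² + v_y²) = √(49.75² + 38.24²) = 62.75 m/s.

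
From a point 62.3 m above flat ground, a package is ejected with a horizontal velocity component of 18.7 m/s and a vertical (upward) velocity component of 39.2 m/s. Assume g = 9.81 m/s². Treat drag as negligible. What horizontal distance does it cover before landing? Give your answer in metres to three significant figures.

Vertical motion (up positive, ground at y = 0): 4.905 t² − (39.20) t − 62.3 = 0, so t = (39.20 + √(39.20² + 2·9.81·62.3)) / 9.81 = (39.20 + 52.53) / 9.81 = 9.350 s.
Horizontal distance: R = vₓ t = 18.70 × 9.350 = 174.8 m.

175 m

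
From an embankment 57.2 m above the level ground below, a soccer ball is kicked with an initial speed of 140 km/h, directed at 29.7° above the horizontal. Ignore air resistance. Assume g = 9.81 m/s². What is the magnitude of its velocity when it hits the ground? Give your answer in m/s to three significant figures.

51.3 m/s

Convert: 140 km/h = 140/3.6 = 38.89 m/s.
Resolve: vₓ = 38.89 cos 29.7° = 33.78 m/s and v_y0 = 38.89 sin 29.7° = 19.27 m/s.
Vertical motion (up positive, ground at y = 0): 4.905 t² − (19.27) t − 57.2 = 0, so t = (19.27 + √(19.27² + 2·9.81·57.2)) / 9.81 = (19.27 + 38.65) / 9.81 = 5.904 s.
Vertical velocity at impact: v_y = v_y0 − g t = 19.27 − 9.81 × 5.904 = −38.65 m/s.
Speed: |v| = √(vₓ² + v_y²) = √(33.78² + 38.65²) = 51.33 m/s.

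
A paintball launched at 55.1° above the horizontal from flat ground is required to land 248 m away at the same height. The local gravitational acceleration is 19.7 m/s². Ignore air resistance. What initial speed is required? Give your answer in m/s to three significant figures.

From R = (v₀² / g) sin 2θ: v₀ = √(gR / sin 2θ).
v₀ = √(19.7 × 248 / sin 110.2°) = √(4886 / 0.9385) = √5205.8 = 72.15 m/s.

72.2 m/s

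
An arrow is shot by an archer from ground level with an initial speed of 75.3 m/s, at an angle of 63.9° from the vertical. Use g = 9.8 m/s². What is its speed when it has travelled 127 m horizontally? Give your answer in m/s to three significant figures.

Components: vₓ = 75.30 sin 63.9° = 67.62 m/s, v_y0 = 75.30 cos 63.9° = 33.13 m/s.
x = vₓ t ⇒ t = 127/67.62 = 1.878 s.
Vertical velocity there: v_y = v_y0 − g t = 33.13 − 9.80 × 1.878 = 14.72 m/s.
Speed: √(vₓ² + v_y²) = √(67.62² + 14.72²) = 69.21 m/s.

69.2 m/s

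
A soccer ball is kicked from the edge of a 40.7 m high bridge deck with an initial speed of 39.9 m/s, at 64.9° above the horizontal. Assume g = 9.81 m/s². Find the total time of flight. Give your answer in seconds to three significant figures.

Resolve: vₓ = 39.90 cos 64.9° = 16.93 m/s and v_y0 = 39.90 sin 64.9° = 36.13 m/s.
With up positive and y = 0 at the ground: y(t) = 40.7 + (36.13) t − 4.905 t². Setting y = 0 and taking the positive root: t = [36.13 + √(36.13² + 2·9.81·40.7)] / 9.81 = (36.13 + 45.87) / 9.81 = 8.359 s.

8.36 s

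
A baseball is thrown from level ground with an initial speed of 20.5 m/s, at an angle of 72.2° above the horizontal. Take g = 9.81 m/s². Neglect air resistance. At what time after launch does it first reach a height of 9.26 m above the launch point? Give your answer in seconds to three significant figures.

Resolve: vₓ = 20.50 cos 72.2° = 6.267 m/s and v_y0 = 20.50 sin 72.2° = 19.52 m/s.
Height y(t) = 19.52 t − 4.905 t² = 9.26 gives 4.905 t² − 19.52 t + 9.26 = 0.
Quadratic formula: t = (19.52 ± √199.30) / 9.81 = (19.52 ± 14.12) / 9.81 → t = 0.5506 s or 3.429 s.
The first (ascending) time is 0.5506 s.

0.551 s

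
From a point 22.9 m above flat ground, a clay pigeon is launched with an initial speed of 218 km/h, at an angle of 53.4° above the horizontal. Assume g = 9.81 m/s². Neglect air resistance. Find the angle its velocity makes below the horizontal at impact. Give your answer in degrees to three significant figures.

Convert: 218 km/h = 218/3.6 = 60.56 m/s.
vₓ = 60.56 cos 53.4° = 36.10 m/s; v_y0 = 60.56 sin 53.4° = 48.62 m/s.
Vertical motion (up positive, ground at y = 0): 4.905 t² − (48.62) t − 22.9 = 0, so t = (48.62 + √(48.62² + 2·9.81·22.9)) / 9.81 = (48.62 + 53.04) / 9.81 = 10.36 s.
At impact: v_y = v_y0 − g t = −53.04 m/s; vₓ = 36.10 m/s.
Angle below horizontal: arctan(|v_y|/vₓ) = arctan(53.04/36.10) = 55.75°.

55.8°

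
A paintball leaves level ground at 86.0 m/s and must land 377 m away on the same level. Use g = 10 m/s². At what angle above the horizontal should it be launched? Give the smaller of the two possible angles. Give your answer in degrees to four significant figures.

15.32°

Level-ground range R = v₀² sin(2θ)/g ⇒ sin(2θ) = gR/v₀² = 10.0 × 377 / 86.0² = 0.5097.
2θ = 30.65° or 180° − 30.65° = 149.4°, so θ = 15.32° or 74.68°.
The smaller angle is 15.32°.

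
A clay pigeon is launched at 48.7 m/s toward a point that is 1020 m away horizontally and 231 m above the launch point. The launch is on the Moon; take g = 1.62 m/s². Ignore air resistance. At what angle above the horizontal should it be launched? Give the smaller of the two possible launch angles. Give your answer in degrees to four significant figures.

38.48°

Trajectory: y = x tanθ − g x² (1 + tan²θ)/(2v₀²). With x = 1020, y = 231, v₀ = 48.7, g = 1.62:
355.3 tan²θ − 1020 tanθ + (586.3) = 0.
tanθ = [1020 ± √(1020² − 4 × 355.3 × (586.3))] / (2 × 355.3) = (1020 ± 455.0) / 710.7, giving tanθ = 0.7950 or 2.076.
θ = 38.48° or 64.28°; the smaller is 38.48°.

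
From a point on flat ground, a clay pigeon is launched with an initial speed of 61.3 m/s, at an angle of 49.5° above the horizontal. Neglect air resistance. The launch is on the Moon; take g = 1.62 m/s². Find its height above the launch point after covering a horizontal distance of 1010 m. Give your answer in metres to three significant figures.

Horizontal component vₓ = 61.30 cos 49.5° = 39.81 m/s; vertical v_y0 = 61.30 sin 49.5° = 46.61 m/s.
Time to reach x = 1010 m: t = x/vₓ = 1010/39.81 = 25.37 s.
Height: y = v_y0 t − ½ g t² = 46.61 × 25.37 − 0.8100 × 25.37² = 1183 − 521.3 = 661.2 m.

661 m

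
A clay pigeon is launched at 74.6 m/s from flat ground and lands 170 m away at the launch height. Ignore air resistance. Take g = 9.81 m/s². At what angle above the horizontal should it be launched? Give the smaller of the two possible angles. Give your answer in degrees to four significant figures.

8.719°

Level-ground range R = v₀² sin(2θ)/g ⇒ sin(2θ) = gR/v₀² = 9.81 × 170 / 74.6² = 0.2997.
2θ = 17.44° or 180° − 17.44° = 162.6°, so θ = 8.719° or 81.28°.
The smaller angle is 8.719°.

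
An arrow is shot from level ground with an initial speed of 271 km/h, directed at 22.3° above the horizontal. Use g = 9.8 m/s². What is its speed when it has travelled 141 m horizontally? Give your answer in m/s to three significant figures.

Convert: 271 km/h = 271/3.6 = 75.28 m/s.
Horizontal component vₓ = 75.28 cos 22.3° = 69.65 m/s; vertical v_y0 = 75.28 sin 22.3° = 28.56 m/s.
x = vₓ t ⇒ t = 141/69.65 = 2.024 s.
Vertical velocity there: v_y = v_y0 − g t = 28.56 − 9.80 × 2.024 = 8.725 m/s.
Speed: √(vₓ² + v_y²) = √(69.65² + 8.725²) = 70.19 m/s.

70.2 m/s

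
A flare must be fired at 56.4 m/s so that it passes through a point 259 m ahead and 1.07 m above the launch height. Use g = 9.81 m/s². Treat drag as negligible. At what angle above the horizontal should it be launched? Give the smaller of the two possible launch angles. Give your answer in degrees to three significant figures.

Trajectory: y = x tanθ − g x² (1 + tan²θ)/(2v₀²). With x = 259, y = 1.07, v₀ = 56.4, g = 9.81:
103.4 tan²θ − 259 tanθ + (104.5) = 0.
tanθ = [259 ± √(259² − 4 × 103.4 × (104.5))] / (2 × 103.4) = (259 ± 154.4) / 206.9, giving tanθ = 0.5056 or 1.998.
θ = 26.82° or 63.42°; the smaller is 26.82°.

26.8°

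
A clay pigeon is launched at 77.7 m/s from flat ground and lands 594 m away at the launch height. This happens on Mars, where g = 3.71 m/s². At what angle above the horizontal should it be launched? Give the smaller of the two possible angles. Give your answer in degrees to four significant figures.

10.70°

Level-ground range R = v₀² sin(2θ)/g ⇒ sin(2θ) = gR/v₀² = 3.71 × 594 / 77.7² = 0.3650.
2θ = 21.41° or 180° − 21.41° = 158.6°, so θ = 10.70° or 79.30°.
The smaller angle is 10.70°.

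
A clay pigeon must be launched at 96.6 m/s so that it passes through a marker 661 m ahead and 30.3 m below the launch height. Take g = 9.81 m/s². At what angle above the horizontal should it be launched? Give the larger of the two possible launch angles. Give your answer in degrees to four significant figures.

68.48°

Trajectory: y = x tanθ − g x² (1 + tan²θ)/(2v₀²). With x = 661, y = −30.3, v₀ = 96.6, g = 9.81:
229.7 tan²θ − 661 tanθ + (199.4) = 0.
tanθ = [661 ± √(661² − 4 × 229.7 × (199.4))] / (2 × 229.7) = (661 ± 503.8) / 459.3, giving tanθ = 0.3423 or 2.536.
θ = 18.90° or 68.48°; the larger is 68.48°.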